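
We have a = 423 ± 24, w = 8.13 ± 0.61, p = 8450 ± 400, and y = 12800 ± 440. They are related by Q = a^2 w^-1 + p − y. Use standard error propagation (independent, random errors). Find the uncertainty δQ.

3050

Let h = a^2·w^-1 = 22000. δh/h = √((2·δa/a)² + (-1·δw/w)²) = √(0.0129 + 0.00563) = 0.136, so δh = 2990.
Q = h + p − y: δQ = √(δh² + δp² + δy²) = √(8.96e+06 + 1.6e+05 + 1.94e+05) = 3050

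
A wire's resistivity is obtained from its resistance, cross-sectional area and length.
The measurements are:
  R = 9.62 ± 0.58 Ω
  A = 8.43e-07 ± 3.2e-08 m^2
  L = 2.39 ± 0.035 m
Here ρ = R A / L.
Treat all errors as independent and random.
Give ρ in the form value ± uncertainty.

Products/powers → add relative errors in quadrature, weighted by exponent:
  (1·δR/R)² = (1×0.0603)² = 0.00364;  (1·δA/A)² = (1×0.0380)² = 0.00144;  (-1·δL/L)² = (-1×0.0146)² = 0.000214
δρ/ρ = √(0.00529) = 0.0727
ρ = 3.39e-06 Ω·m, so δρ = 0.0727 × 3.39e-06 = 2.47e-07 Ω·m.

(3.39 ± 0.247) × 10^-6 Ω·m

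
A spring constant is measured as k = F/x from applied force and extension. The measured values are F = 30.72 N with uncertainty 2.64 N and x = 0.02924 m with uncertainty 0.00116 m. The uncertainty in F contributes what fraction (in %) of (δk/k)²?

82.4%

(δk/k)² = (1·δF/F)² + (-1·δx/x)²
  F term: (1×0.0859)² = 0.00739
  x term: (-1×0.0397)² = 0.00157
Total = 0.00896. Share from F = 0.00739/0.00896 = 0.824.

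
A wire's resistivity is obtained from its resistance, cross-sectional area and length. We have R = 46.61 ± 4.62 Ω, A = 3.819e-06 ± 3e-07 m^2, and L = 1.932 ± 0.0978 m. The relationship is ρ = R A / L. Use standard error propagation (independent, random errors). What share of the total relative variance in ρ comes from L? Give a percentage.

13.8%

(δρ/ρ)² = (1·δR/R)² + (1·δA/A)² + (-1·δL/L)²
  R term: (1×0.0991)² = 0.00982
  A term: (1×0.0786)² = 0.00617
  L term: (-1×0.0506)² = 0.00256
Total = 0.0186. Share from L = 0.00256/0.0186 = 0.138.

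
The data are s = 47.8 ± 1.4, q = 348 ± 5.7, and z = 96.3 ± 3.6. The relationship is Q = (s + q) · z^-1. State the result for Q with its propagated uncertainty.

Let u = s + q = 396. δu = √(δs² + δq²) = √(1.96 + 32.5) = 5.87, so δu/u = 0.0148.
Q is then a monomial in u, z:
δQ/Q = √((δu/u)² + (-1·δz/z)²) = √(0.000220 + 0.00140) = 0.0402
Q = 4.11, so δQ = 0.0402 × 4.11 = 0.165.

4.11 ± 0.165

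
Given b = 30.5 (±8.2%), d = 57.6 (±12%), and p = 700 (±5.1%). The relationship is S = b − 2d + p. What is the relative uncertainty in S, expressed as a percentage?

6.24%

Absolute uncertainties add in quadrature for a linear combination:
  (δb)² = 6.26;  (2·δd)² = 191;  (δp)² = 1270
δS = √(1470) = 38.4
S = 615, so δS/S = 38.4/615 = 0.0624.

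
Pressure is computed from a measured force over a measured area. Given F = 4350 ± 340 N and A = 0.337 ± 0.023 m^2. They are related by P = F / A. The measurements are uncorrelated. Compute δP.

1340 Pa

Products/powers → add relative errors in quadrature, weighted by exponent:
  (1·δF/F)² = (1×0.0782)² = 0.00611;  (-1·δA/A)² = (-1×0.0682)² = 0.00466
δP/P = √(0.0108) = 0.104
P = 12900 Pa, so δP = 0.104 × 12900 = 1340 Pa.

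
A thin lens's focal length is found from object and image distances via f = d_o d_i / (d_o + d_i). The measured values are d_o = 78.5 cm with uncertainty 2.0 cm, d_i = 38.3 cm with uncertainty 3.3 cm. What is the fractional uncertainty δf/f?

0.0585

∂f/∂d_o = (d_i/(d_o+d_i))² = 0.108;  ∂f/∂d_i = (d_o/(d_o+d_i))² = 0.452
δf = √((∂f/∂d_o · δd_o)² + (∂f/∂d_i · δd_i)²) = √(0.0462 + 2.22) = 1.51 cm
f = 25.7 cm, so δf/f = 1.51/25.7 = 0.0585.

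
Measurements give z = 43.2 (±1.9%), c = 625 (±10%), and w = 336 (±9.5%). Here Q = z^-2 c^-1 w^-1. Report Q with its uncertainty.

Since Q is a product/quotient, work with relative uncertainties:
  (-2·δz/z)² = (-2×0.0190)² = 0.00144;  (-1·δc/c)² = (-1×0.100)² = 0.0100;  (-1·δw/w)² = (-1×0.0950)² = 0.00903
δQ/Q = √(0.0205) = 0.143
Q = 2.55e-09, so δQ = 0.143 × 2.55e-09 = 3.65e-10.

(2.55 ± 0.365) × 10^-9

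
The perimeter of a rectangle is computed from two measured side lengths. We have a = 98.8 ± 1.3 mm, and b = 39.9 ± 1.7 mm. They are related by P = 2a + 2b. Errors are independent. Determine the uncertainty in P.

4.28 mm

For a sum/difference, combine absolute errors in quadrature:
  (2·δa)² = 6.76;  (2·δb)² = 11.6
δP = √(18.3) = 4.28 mm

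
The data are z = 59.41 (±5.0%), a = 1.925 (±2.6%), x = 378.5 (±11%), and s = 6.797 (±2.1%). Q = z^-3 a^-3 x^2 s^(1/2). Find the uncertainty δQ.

0.0693

Since Q is a product/quotient, work with relative uncertainties:
  (-3·δz/z)² = (-3×0.0500)² = 0.0225;  (-3·δa/a)² = (-3×0.0260)² = 0.00608;  (2·δx/x)² = (2×0.110)² = 0.0484;  (½·δs/s)² = (0.5×0.0210)² = 0.000110
δQ/Q = √(0.0771) = 0.278
Q = 0.2497, so δQ = 0.278 × 0.2497 = 0.0693.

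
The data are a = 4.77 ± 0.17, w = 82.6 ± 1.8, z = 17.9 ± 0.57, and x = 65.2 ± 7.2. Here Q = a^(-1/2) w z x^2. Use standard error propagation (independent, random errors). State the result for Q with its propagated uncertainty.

(2.88 ± 0.647) × 10^6

Q is a product of powers, so relative uncertainties combine in quadrature:
  (−½·δa/a)² = (-0.5×0.0356)² = 0.000318;  (1·δw/w)² = (1×0.0218)² = 0.000475;  (1·δz/z)² = (1×0.0318)² = 0.00101;  (2·δx/x)² = (2×0.110)² = 0.0488
δQ/Q = √(0.0506) = 0.225
Q = 2.88e+06, so δQ = 0.225 × 2.88e+06 = 6.47e+05.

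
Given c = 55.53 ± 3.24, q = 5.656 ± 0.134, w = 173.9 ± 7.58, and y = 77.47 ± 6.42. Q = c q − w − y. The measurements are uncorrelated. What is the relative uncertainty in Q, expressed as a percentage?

Let p = c·q = 314.1. δp/p = √((1·δc/c)² + (1·δq/q)²) = √(0.00340 + 0.000561) = 0.0630, so δp = 19.8.
Q = p − w − y: δQ = √(δp² + δw² + δy²) = √(391 + 57.5 + 41.2) = 22.1
Q = 62.71, so δQ/Q = 22.1/62.71 = 0.353.

35.3%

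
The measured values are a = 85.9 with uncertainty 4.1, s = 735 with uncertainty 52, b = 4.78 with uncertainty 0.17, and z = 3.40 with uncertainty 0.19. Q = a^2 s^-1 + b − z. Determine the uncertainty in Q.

Let p = a^2·s^-1 = 10.0. δp/p = √((2·δa/a)² + (-1·δs/s)²) = √(0.00911 + 0.00501) = 0.119, so δp = 1.19.
Q = p + b − z: δQ = √(δp² + δb² + δz²) = √(1.42 + 0.0289 + 0.0361) = 1.22

1.22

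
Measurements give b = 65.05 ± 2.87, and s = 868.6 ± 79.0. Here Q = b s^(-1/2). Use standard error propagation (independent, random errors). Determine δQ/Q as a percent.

6.34%

Relative error in a monomial: (δQ/Q)² = Σ (nᵢ · δxᵢ/xᵢ)².
  (1·δb/b)² = (1×0.0441)² = 0.00195;  (−½·δs/s)² = (-0.5×0.0910)² = 0.00207
δQ/Q = √(0.00401) = 0.0634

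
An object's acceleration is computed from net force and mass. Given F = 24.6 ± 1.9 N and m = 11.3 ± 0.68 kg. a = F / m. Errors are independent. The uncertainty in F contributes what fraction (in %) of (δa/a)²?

(δa/a)² = (1·δF/F)² + (-1·δm/m)²
  F term: (1×0.0772)² = 0.00597
  m term: (-1×0.0602)² = 0.00362
Total = 0.00959. Share from F = 0.00597/0.00959 = 0.622.

62.2%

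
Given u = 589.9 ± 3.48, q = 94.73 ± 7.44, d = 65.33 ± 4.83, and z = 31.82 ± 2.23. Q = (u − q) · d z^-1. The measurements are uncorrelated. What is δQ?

105

Let w = u − q = 495.2. δw = √(δu² + δq²) = √(12.1 + 55.4) = 8.21, so δw/w = 0.0166.
Q is then a monomial in w, d, z:
δQ/Q = √((δw/w)² + (1·δd/d)² + (-1·δz/z)²) = √(0.000275 + 0.00547 + 0.00491) = 0.103
Q = 1017, so δQ = 0.103 × 1017 = 105.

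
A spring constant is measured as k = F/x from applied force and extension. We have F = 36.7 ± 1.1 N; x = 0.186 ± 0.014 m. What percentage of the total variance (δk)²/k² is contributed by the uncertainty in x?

86.3%

(δk/k)² = (1·δF/F)² + (-1·δx/x)²
  F term: (1×0.0300)² = 0.000898
  x term: (-1×0.0753)² = 0.00567
Total = 0.00656. Share from x = 0.00567/0.00656 = 0.863.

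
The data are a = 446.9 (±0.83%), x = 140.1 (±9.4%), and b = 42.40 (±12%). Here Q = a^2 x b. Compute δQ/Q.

Products/powers → add relative errors in quadrature, weighted by exponent:
  (2·δa/a)² = (2×0.00830)² = 0.000276;  (1·δx/x)² = (1×0.0940)² = 0.00884;  (1·δb/b)² = (1×0.120)² = 0.0144
δQ/Q = √(0.0235) = 0.153

0.153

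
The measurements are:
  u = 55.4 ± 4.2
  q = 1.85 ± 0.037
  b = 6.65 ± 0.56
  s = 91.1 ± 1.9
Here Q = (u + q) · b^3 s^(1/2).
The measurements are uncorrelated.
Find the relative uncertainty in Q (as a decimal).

Let w = u + q = 57.2. δw = √(δu² + δq²) = √(17.6 + 0.00137) = 4.20, so δw/w = 0.0734.
Q is then a monomial in w, b, s:
δQ/Q = √((δw/w)² + (3·δb/b)² + (½·δs/s)²) = √(0.00538 + 0.0638 + 0.000109) = 0.263

0.263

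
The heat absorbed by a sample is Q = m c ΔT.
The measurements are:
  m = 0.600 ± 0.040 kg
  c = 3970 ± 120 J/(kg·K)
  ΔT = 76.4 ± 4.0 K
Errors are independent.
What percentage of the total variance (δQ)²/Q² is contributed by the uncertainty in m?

54.9%

(δQ/Q)² = (1·δm/m)² + (1·δc/c)² + (1·δΔT/ΔT)²
  m term: (1×0.0667)² = 0.00444
  c term: (1×0.0302)² = 0.000914
  ΔT term: (1×0.0524)² = 0.00274
Total = 0.00810. Share from m = 0.00444/0.00810 = 0.549.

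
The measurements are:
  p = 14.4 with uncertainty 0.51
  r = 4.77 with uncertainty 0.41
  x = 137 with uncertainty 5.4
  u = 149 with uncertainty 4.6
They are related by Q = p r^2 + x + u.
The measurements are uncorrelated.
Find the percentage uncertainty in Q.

9.44%

Let w = p·r^2 = 328. δw/w = √((1·δp/p)² + (2·δr/r)²) = √(0.00125 + 0.0296) = 0.176, so δw = 57.5.
Q = w + x + u: δQ = √(δw² + δx² + δu²) = √(3310 + 29.2 + 21.2) = 57.9
Q = 614, so δQ/Q = 57.9/614 = 0.0944.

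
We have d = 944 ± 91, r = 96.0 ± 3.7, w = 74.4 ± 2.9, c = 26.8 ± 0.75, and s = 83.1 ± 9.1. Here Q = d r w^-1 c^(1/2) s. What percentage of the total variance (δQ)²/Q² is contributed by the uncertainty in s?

(δQ/Q)² = (1·δd/d)² + (1·δr/r)² + (-1·δw/w)² + (½·δc/c)² + (1·δs/s)²
  d term: (1×0.0964)² = 0.00929
  r term: (1×0.0385)² = 0.00149
  w term: (-1×0.0390)² = 0.00152
  c term: (0.5×0.0280)² = 0.000196
  s term: (1×0.110)² = 0.0120
Total = 0.0245. Share from s = 0.0120/0.0245 = 0.490.

49.0%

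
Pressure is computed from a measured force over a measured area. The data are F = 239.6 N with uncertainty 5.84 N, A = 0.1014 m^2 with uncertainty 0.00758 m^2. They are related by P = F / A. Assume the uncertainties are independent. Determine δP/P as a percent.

7.86%

Since P is a product/quotient, work with relative uncertainties:
  (1·δF/F)² = (1×0.0244)² = 0.000594;  (-1·δA/A)² = (-1×0.0748)² = 0.00559
δP/P = √(0.00618) = 0.0786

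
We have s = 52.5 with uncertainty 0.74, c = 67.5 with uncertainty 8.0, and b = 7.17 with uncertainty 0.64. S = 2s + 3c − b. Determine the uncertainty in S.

Each term contributes (cᵢ δxᵢ)² to (δS)²:
  (2·δs)² = 2.19;  (3·δc)² = 576;  (δb)² = 0.410
δS = √(579) = 24.1

24.1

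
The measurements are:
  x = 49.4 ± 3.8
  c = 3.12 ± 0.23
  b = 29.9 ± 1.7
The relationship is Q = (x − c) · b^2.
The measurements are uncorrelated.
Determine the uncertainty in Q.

Let u = x − c = 46.3. δu = √(δx² + δc²) = √(14.4 + 0.0529) = 3.81, so δu/u = 0.0823.
Q is then a monomial in u, b:
δQ/Q = √((δu/u)² + (2·δb/b)²) = √(0.00677 + 0.0129) = 0.140
Q = 41400, so δQ = 0.140 × 41400 = 5810.

5810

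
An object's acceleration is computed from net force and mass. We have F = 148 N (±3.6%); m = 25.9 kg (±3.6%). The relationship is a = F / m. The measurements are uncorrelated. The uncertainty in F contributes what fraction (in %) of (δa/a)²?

(δa/a)² = (1·δF/F)² + (-1·δm/m)²
  F term: (1×0.0360)² = 0.00130
  m term: (-1×0.0360)² = 0.00130
Total = 0.00259. Share from F = 0.00130/0.00259 = 0.500.

50.0%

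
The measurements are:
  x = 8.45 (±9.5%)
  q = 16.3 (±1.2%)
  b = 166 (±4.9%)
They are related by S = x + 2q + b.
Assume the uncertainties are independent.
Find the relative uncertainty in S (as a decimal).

For a sum/difference, combine absolute errors in quadrature:
  (δx)² = 0.644;  (2·δq)² = 0.153;  (δb)² = 66.2
δS = √(67.0) = 8.18
S = 207, so δS/S = 8.18/207 = 0.0395.

0.0395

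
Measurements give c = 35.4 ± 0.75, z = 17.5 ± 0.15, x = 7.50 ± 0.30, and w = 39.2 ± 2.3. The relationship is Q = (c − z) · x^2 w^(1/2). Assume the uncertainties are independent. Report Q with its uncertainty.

Let u = c − z = 17.9. δu = √(δc² + δz²) = √(0.562 + 0.0225) = 0.765, so δu/u = 0.0427.
Q is then a monomial in u, x, w:
δQ/Q = √((δu/u)² + (2·δx/x)² + (½·δw/w)²) = √(0.00183 + 0.00640 + 0.000861) = 0.0953
Q = 6300, so δQ = 0.0953 × 6300 = 601.

6300 ± 601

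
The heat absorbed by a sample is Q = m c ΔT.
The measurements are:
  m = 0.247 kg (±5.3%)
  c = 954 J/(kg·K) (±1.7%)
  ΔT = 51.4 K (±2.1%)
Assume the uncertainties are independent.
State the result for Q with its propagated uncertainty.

12100 ± 721 J

For a monomial Q ∝ m, c, ΔT, fractional errors add in quadrature:
  (1·δm/m)² = (1×0.0530)² = 0.00281;  (1·δc/c)² = (1×0.0170)² = 0.000289;  (1·δΔT/ΔT)² = (1×0.0210)² = 0.000441
δQ/Q = √(0.00354) = 0.0595
Q = 12100 J, so δQ = 0.0595 × 12100 = 721 J.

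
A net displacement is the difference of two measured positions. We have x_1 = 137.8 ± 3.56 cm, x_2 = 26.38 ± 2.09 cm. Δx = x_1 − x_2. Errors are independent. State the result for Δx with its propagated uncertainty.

111.4 ± 4.13 cm

Each term contributes (cᵢ δxᵢ)² to (δΔx)²:
  (δx_1)² = 12.7;  (δx_2)² = 4.37
δΔx = √(17.0) = 4.13 cm
Δx = 111.4 cm.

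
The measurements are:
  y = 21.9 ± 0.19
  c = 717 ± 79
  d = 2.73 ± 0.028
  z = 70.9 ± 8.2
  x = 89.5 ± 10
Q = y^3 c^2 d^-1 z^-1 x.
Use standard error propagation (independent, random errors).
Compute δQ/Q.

Q is a product of powers, so relative uncertainties combine in quadrature:
  (3·δy/y)² = (3×0.00868)² = 0.000677;  (2·δc/c)² = (2×0.110)² = 0.0486;  (-1·δd/d)² = (-1×0.0103)² = 0.000105;  (-1·δz/z)² = (-1×0.116)² = 0.0134;  (1·δx/x)² = (1×0.112)² = 0.0125
δQ/Q = √(0.0752) = 0.274

0.274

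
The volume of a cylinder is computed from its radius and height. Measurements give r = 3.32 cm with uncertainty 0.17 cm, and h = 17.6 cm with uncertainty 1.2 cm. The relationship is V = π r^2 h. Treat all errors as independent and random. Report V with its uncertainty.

609 ± 75.0 cm^3

Each factor contributes (exponent × relative error)² to (δV/V)²:
  (2·δr/r)² = (2×0.0512)² = 0.0105;  (1·δh/h)² = (1×0.0682)² = 0.00465
δV/V = √(0.0151) = 0.123
V = 609 cm^3, so δV = 0.123 × 609 = 75.0 cm^3.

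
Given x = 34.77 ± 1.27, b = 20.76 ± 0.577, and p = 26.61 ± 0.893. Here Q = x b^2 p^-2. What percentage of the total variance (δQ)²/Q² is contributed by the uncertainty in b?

(δQ/Q)² = (1·δx/x)² + (2·δb/b)² + (-2·δp/p)²
  x term: (1×0.0365)² = 0.00133
  b term: (2×0.0278)² = 0.00309
  p term: (-2×0.0336)² = 0.00450
Total = 0.00893. Share from b = 0.00309/0.00893 = 0.346.

34.6%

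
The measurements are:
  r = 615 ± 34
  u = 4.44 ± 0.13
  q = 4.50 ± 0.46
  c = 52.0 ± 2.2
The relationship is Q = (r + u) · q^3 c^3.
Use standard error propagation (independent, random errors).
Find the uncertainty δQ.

2.67e+09

Let w = r + u = 619. δw = √(δr² + δu²) = √(1160 + 0.0169) = 34.0, so δw/w = 0.0549.
Q is then a monomial in w, q, c:
δQ/Q = √((δw/w)² + (3·δq/q)² + (3·δc/c)²) = √(0.00301 + 0.0940 + 0.0161) = 0.336
Q = 7.94e+09, so δQ = 0.336 × 7.94e+09 = 2.67e+09.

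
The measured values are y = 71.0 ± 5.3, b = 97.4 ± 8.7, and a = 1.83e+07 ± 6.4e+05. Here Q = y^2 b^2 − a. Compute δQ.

1.12e+07

Let p = y^2·b^2 = 4.78e+07. δp/p = √((2·δy/y)² + (2·δb/b)²) = √(0.0223 + 0.0319) = 0.233, so δp = 1.11e+07.
Q = p − a: δQ = √(δp² + δa²) = √(1.24e+14 + 4.1e+11) = 1.12e+07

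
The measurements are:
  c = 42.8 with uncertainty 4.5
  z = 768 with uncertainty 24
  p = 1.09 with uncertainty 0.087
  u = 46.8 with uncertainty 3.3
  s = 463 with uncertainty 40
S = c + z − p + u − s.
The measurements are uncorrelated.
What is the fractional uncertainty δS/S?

S is a linear combination, so absolute uncertainties add in quadrature:
  (δc)² = 20.2;  (δz)² = 576;  (δp)² = 0.00757;  (δu)² = 10.9;  (δs)² = 1600
δS = √(2210) = 47.0
S = 394, so δS/S = 47.0/394 = 0.119.

0.119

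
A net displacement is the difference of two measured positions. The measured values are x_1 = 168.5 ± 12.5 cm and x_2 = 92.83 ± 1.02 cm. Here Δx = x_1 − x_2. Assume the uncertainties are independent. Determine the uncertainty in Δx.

Absolute uncertainties add in quadrature for a linear combination:
  (δx_1)² = 156;  (δx_2)² = 1.04
δΔx = √(157) = 12.5 cm

12.5 cm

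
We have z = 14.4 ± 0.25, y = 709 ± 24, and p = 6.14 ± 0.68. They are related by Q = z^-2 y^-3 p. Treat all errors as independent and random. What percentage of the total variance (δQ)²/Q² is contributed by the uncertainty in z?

(δQ/Q)² = (-2·δz/z)² + (-3·δy/y)² + (1·δp/p)²
  z term: (-2×0.0174)² = 0.00121
  y term: (-3×0.0339)² = 0.0103
  p term: (1×0.111)² = 0.0123
Total = 0.0238. Share from z = 0.00121/0.0238 = 0.0507.

5.07%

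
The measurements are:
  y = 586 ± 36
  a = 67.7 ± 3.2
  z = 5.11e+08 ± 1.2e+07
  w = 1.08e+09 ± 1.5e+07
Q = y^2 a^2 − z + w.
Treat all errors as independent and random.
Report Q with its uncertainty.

Let p = y^2·a^2 = 1.57e+09. δp/p = √((2·δy/y)² + (2·δa/a)²) = √(0.0151 + 0.00894) = 0.155, so δp = 2.44e+08.
Q = p − z + w: δQ = √(δp² + δz² + δw²) = √(5.95e+16 + 1.44e+14 + 2.25e+14) = 2.45e+08
Q = 2.14e+09.

(2.14 ± 0.245) × 10^9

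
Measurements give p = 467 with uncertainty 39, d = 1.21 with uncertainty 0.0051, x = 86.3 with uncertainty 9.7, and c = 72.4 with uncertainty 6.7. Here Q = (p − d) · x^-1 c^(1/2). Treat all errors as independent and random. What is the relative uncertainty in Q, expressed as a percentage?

14.8%

Let u = p − d = 466. δu = √(δp² + δd²) = √(1520 + 2.6e-05) = 39.0, so δu/u = 0.0837.
Q is then a monomial in u, x, c:
δQ/Q = √((δu/u)² + (-1·δx/x)² + (½·δc/c)²) = √(0.00701 + 0.0126 + 0.00214) = 0.148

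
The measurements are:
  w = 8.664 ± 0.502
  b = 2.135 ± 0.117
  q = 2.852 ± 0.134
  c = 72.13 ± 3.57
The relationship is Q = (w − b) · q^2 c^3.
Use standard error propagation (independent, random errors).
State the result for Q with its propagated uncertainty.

Let u = w − b = 6.529. δu = √(δw² + δb²) = √(0.252 + 0.0137) = 0.515, so δu/u = 0.0789.
Q is then a monomial in u, q, c:
δQ/Q = √((δu/u)² + (2·δq/q)² + (3·δc/c)²) = √(0.00623 + 0.00883 + 0.0220) = 0.193
Q = 1.993e+07, so δQ = 0.193 × 1.993e+07 = 3.84e+06.

(1.993 ± 0.384) × 10^7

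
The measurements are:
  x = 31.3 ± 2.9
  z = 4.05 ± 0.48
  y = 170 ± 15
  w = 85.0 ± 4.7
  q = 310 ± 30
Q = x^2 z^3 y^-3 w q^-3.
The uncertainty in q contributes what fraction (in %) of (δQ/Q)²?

(δQ/Q)² = (2·δx/x)² + (3·δz/z)² + (-3·δy/y)² + (1·δw/w)² + (-3·δq/q)²
  x term: (2×0.0927)² = 0.0343
  z term: (3×0.119)² = 0.126
  y term: (-3×0.0882)² = 0.0701
  w term: (1×0.0553)² = 0.00306
  q term: (-3×0.0968)² = 0.0843
Total = 0.318. Share from q = 0.0843/0.318 = 0.265.

26.5%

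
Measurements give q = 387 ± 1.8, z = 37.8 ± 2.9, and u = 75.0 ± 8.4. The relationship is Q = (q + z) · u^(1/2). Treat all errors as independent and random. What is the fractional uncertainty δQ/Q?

Let w = q + z = 425. δw = √(δq² + δz²) = √(3.24 + 8.41) = 3.41, so δw/w = 0.00803.
Q is then a monomial in w, u:
δQ/Q = √((δw/w)² + (½·δu/u)²) = √(6.46e-05 + 0.00314) = 0.0566

0.0566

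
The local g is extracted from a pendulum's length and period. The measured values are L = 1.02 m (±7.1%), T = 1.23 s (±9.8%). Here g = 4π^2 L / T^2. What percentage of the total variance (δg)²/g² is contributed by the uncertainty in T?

(δg/g)² = (1·δL/L)² + (-2·δT/T)²
  L term: (1×0.0710)² = 0.00504
  T term: (-2×0.0980)² = 0.0384
Total = 0.0435. Share from T = 0.0384/0.0435 = 0.884.

88.4%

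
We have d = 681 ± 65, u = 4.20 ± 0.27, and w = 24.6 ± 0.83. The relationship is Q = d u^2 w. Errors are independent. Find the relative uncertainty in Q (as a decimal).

Products/powers → add relative errors in quadrature, weighted by exponent:
  (1·δd/d)² = (1×0.0954)² = 0.00911;  (2·δu/u)² = (2×0.0643)² = 0.0165;  (1·δw/w)² = (1×0.0337)² = 0.00114
δQ/Q = √(0.0268) = 0.164

0.164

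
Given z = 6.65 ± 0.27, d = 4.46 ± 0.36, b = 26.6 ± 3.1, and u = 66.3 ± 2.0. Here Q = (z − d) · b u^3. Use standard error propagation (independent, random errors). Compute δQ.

4.29e+06

Let w = z − d = 2.19. δw = √(δz² + δd²) = √(0.0729 + 0.130) = 0.450, so δw/w = 0.205.
Q is then a monomial in w, b, u:
δQ/Q = √((δw/w)² + (1·δb/b)² + (3·δu/u)²) = √(0.0422 + 0.0136 + 0.00819) = 0.253
Q = 1.7e+07, so δQ = 0.253 × 1.7e+07 = 4.29e+06.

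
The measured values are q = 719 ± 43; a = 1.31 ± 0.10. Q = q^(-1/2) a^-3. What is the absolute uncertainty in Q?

Products/powers → add relative errors in quadrature, weighted by exponent:
  (−½·δq/q)² = (-0.5×0.0598)² = 0.000894;  (-3·δa/a)² = (-3×0.0763)² = 0.0524
δQ/Q = √(0.0533) = 0.231
Q = 0.0166, so δQ = 0.231 × 0.0166 = 0.00383.

0.00383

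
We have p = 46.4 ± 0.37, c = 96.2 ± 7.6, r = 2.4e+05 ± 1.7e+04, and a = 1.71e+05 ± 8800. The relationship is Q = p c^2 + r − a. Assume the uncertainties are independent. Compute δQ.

70600

Let w = p·c^2 = 4.29e+05. δw/w = √((1·δp/p)² + (2·δc/c)²) = √(6.36e-05 + 0.0250) = 0.158, so δw = 67900.
Q = w + r − a: δQ = √(δw² + δr² + δa²) = √(4.62e+09 + 2.89e+08 + 7.74e+07) = 70600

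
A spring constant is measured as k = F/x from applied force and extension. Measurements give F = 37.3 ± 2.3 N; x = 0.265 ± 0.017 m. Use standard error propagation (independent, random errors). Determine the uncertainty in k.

Products/powers → add relative errors in quadrature, weighted by exponent:
  (1·δF/F)² = (1×0.0617)² = 0.00380;  (-1·δx/x)² = (-1×0.0642)² = 0.00412
δk/k = √(0.00792) = 0.0890
k = 141 N/m, so δk = 0.0890 × 141 = 12.5 N/m.

12.5 N/m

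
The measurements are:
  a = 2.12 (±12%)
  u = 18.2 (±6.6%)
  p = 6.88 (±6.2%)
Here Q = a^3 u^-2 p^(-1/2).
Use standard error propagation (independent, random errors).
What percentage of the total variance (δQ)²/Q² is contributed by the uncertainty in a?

(δQ/Q)² = (3·δa/a)² + (-2·δu/u)² + (−½·δp/p)²
  a term: (3×0.120)² = 0.130
  u term: (-2×0.0660)² = 0.0174
  p term: (-0.5×0.0620)² = 0.000961
Total = 0.148. Share from a = 0.130/0.148 = 0.876.

87.6%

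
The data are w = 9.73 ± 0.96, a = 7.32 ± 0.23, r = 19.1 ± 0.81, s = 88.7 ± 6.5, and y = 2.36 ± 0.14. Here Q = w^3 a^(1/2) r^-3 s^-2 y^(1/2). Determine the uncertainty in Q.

Since Q is a product/quotient, work with relative uncertainties:
  (3·δw/w)² = (3×0.0987)² = 0.0876;  (½·δa/a)² = (0.5×0.0314)² = 0.000247;  (-3·δr/r)² = (-3×0.0424)² = 0.0162;  (-2·δs/s)² = (-2×0.0733)² = 0.0215;  (½·δy/y)² = (0.5×0.0593)² = 0.000880
δQ/Q = √(0.126) = 0.356
Q = 6.98e-05, so δQ = 0.356 × 6.98e-05 = 2.48e-05.

2.48e-05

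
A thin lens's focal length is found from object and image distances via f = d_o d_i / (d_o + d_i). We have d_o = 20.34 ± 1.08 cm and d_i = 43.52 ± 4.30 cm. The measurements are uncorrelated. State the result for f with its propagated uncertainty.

13.86 ± 0.665 cm

∂f/∂d_o = (d_i/(d_o+d_i))² = 0.464;  ∂f/∂d_i = (d_o/(d_o+d_i))² = 0.101
δf = √((∂f/∂d_o · δd_o)² + (∂f/∂d_i · δd_i)²) = √(0.252 + 0.190) = 0.665 cm
f = 13.86 cm.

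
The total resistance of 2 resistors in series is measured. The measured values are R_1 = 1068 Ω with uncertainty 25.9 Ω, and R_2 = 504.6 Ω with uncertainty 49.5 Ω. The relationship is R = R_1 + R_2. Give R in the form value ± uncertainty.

1573 ± 55.9 Ω

For a sum/difference, combine absolute errors in quadrature:
  (δR_1)² = 671;  (δR_2)² = 2450
δR = √(3120) = 55.9 Ω
R = 1573 Ω.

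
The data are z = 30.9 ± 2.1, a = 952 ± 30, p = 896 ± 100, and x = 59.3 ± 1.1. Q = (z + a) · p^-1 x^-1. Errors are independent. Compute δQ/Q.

Let u = z + a = 983. δu = √(δz² + δa²) = √(4.41 + 900) = 30.1, so δu/u = 0.0306.
Q is then a monomial in u, p, x:
δQ/Q = √((δu/u)² + (-1·δp/p)² + (-1·δx/x)²) = √(0.000936 + 0.0125 + 0.000344) = 0.117

0.117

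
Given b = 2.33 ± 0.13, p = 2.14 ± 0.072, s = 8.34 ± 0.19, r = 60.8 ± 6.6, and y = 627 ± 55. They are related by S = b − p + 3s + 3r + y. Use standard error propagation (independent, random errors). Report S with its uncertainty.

Absolute uncertainties add in quadrature for a linear combination:
  (δb)² = 0.0169;  (δp)² = 0.00518;  (3·δs)² = 0.325;  (3·δr)² = 392;  (δy)² = 3020
δS = √(3420) = 58.5
S = 835.

835 ± 58.5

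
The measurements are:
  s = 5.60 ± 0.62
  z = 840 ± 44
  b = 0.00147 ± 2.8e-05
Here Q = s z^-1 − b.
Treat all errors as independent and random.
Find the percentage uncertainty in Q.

15.7%

Let p = s·z^-1 = 0.00667. δp/p = √((1·δs/s)² + (-1·δz/z)²) = √(0.0123 + 0.00274) = 0.122, so δp = 0.000817.
Q = p − b: δQ = √(δp² + δb²) = √(6.67e-07 + 7.84e-10) = 0.000817
Q = 0.00520, so δQ/Q = 0.000817/0.00520 = 0.157.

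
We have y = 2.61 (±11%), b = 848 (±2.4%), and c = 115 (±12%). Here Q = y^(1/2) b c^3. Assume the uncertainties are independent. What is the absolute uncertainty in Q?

Since Q is a product/quotient, work with relative uncertainties:
  (½·δy/y)² = (0.5×0.110)² = 0.00302;  (1·δb/b)² = (1×0.0240)² = 0.000576;  (3·δc/c)² = (3×0.120)² = 0.130
δQ/Q = √(0.133) = 0.365
Q = 2.08e+09, so δQ = 0.365 × 2.08e+09 = 7.6e+08.

7.6e+08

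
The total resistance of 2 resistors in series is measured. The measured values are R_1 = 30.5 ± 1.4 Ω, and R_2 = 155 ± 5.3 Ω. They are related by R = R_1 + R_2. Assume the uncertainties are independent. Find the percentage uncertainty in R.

Absolute uncertainties add in quadrature for a linear combination:
  (δR_1)² = 1.96;  (δR_2)² = 28.1
δR = √(30.1) = 5.48 Ω
R = 186 Ω, so δR/R = 5.48/186 = 0.0296.

2.96%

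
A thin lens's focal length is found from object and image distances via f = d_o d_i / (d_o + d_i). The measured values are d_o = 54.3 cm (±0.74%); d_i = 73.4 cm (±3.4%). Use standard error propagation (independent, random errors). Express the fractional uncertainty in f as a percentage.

∂f/∂d_o = (d_i/(d_o+d_i))² = 0.330;  ∂f/∂d_i = (d_o/(d_o+d_i))² = 0.181
δf = √((∂f/∂d_o · δd_o)² + (∂f/∂d_i · δd_i)²) = √(0.0176 + 0.204) = 0.470 cm
f = 31.2 cm, so δf/f = 0.470/31.2 = 0.0151.

1.51%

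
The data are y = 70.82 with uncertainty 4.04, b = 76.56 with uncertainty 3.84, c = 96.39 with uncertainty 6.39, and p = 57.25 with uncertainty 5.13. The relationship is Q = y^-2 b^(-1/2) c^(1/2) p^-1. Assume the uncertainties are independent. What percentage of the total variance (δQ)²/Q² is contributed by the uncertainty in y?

57.2%

(δQ/Q)² = (-2·δy/y)² + (−½·δb/b)² + (½·δc/c)² + (-1·δp/p)²
  y term: (-2×0.0570)² = 0.0130
  b term: (-0.5×0.0502)² = 0.000629
  c term: (0.5×0.0663)² = 0.00110
  p term: (-1×0.0896)² = 0.00803
Total = 0.0228. Share from y = 0.0130/0.0228 = 0.572.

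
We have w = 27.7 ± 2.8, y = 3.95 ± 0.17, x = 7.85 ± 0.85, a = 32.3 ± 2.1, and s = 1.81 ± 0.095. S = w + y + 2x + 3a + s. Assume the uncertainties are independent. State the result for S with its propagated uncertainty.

Each term contributes (cᵢ δxᵢ)² to (δS)²:
  (δw)² = 7.84;  (δy)² = 0.0289;  (2·δx)² = 2.89;  (3·δa)² = 39.7;  (δs)² = 0.00903
δS = √(50.5) = 7.10
S = 146.

146 ± 7.10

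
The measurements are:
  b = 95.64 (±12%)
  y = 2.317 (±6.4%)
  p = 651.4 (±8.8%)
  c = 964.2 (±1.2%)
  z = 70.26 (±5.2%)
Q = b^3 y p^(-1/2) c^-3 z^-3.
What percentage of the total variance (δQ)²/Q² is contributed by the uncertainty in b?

(δQ/Q)² = (3·δb/b)² + (1·δy/y)² + (−½·δp/p)² + (-3·δc/c)² + (-3·δz/z)²
  b term: (3×0.120)² = 0.130
  y term: (1×0.0640)² = 0.00410
  p term: (-0.5×0.0880)² = 0.00194
  c term: (-3×0.0120)² = 0.00130
  z term: (-3×0.0520)² = 0.0243
Total = 0.161. Share from b = 0.130/0.161 = 0.804.

80.4%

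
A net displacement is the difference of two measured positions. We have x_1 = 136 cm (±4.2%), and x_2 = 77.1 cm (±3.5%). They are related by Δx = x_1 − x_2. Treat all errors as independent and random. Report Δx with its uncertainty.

Absolute uncertainties add in quadrature for a linear combination:
  (δx_1)² = 32.6;  (δx_2)² = 7.28
δΔx = √(39.9) = 6.32 cm
Δx = 58.9 cm.

58.9 ± 6.32 cm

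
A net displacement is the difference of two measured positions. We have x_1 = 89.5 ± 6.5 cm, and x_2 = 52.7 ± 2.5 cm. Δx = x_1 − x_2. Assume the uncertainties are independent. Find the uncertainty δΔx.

Absolute uncertainties add in quadrature for a linear combination:
  (δx_1)² = 42.2;  (δx_2)² = 6.25
δΔx = √(48.5) = 6.96 cm

6.96 cm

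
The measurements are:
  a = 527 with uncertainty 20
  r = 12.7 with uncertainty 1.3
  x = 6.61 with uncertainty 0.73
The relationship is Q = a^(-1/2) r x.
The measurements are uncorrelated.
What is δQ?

Q is a product of powers, so relative uncertainties combine in quadrature:
  (−½·δa/a)² = (-0.5×0.0380)² = 0.000360;  (1·δr/r)² = (1×0.102)² = 0.0105;  (1·δx/x)² = (1×0.110)² = 0.0122
δQ/Q = √(0.0230) = 0.152
Q = 3.66, so δQ = 0.152 × 3.66 = 0.555.

0.555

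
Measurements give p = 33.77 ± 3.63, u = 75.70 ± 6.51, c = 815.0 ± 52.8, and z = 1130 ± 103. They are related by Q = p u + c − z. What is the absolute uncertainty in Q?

370

Let w = p·u = 2556. δw/w = √((1·δp/p)² + (1·δu/u)²) = √(0.0116 + 0.00740) = 0.138, so δw = 352.
Q = w + c − z: δQ = √(δw² + δc² + δz²) = √(1.24e+05 + 2790 + 10600) = 370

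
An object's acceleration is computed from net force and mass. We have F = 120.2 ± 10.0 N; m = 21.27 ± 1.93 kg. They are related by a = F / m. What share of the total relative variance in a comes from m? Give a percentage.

(δa/a)² = (1·δF/F)² + (-1·δm/m)²
  F term: (1×0.0832)² = 0.00692
  m term: (-1×0.0907)² = 0.00823
Total = 0.0152. Share from m = 0.00823/0.0152 = 0.543.

54.3%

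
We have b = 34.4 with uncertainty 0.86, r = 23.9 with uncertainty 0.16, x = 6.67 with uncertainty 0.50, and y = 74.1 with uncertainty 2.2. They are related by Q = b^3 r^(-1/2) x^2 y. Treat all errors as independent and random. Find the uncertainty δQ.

Each factor contributes (exponent × relative error)² to (δQ/Q)²:
  (3·δb/b)² = (3×0.0250)² = 0.00563;  (−½·δr/r)² = (-0.5×0.00669)² = 1.12e-05;  (2·δx/x)² = (2×0.0750)² = 0.0225;  (1·δy/y)² = (1×0.0297)² = 0.000881
δQ/Q = √(0.0290) = 0.170
Q = 2.75e+07, so δQ = 0.170 × 2.75e+07 = 4.67e+06.

4.67e+06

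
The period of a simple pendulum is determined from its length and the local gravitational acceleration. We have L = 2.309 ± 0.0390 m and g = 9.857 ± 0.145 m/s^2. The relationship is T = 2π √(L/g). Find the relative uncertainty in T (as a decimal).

Relative error in a monomial: (δT/T)² = Σ (nᵢ · δxᵢ/xᵢ)².
  (½·δL/L)² = (0.5×0.0169)² = 7.13e-05;  (−½·δg/g)² = (-0.5×0.0147)² = 5.41e-05
δT/T = √(0.000125) = 0.0112

0.0112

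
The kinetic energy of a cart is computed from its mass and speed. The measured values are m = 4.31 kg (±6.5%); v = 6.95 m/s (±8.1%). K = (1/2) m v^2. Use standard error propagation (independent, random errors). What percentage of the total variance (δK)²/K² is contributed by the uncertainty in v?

(δK/K)² = (1·δm/m)² + (2·δv/v)²
  m term: (1×0.0650)² = 0.00423
  v term: (2×0.0810)² = 0.0262
Total = 0.0305. Share from v = 0.0262/0.0305 = 0.861.

86.1%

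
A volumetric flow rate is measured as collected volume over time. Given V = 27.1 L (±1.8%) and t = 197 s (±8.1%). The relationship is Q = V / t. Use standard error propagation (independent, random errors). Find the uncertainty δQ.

0.0114 L/s

Products/powers → add relative errors in quadrature, weighted by exponent:
  (1·δV/V)² = (1×0.0180)² = 0.000324;  (-1·δt/t)² = (-1×0.0810)² = 0.00656
δQ/Q = √(0.00689) = 0.0830
Q = 0.138 L/s, so δQ = 0.0830 × 0.138 = 0.0114 L/s.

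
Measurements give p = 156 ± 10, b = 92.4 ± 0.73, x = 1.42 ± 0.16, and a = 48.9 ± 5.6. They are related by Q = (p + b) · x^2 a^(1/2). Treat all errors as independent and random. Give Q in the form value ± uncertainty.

3500 ± 827

Let u = p + b = 248. δu = √(δp² + δb²) = √(100 + 0.533) = 10.0, so δu/u = 0.0404.
Q is then a monomial in u, x, a:
δQ/Q = √((δu/u)² + (2·δx/x)² + (½·δa/a)²) = √(0.00163 + 0.0508 + 0.00328) = 0.236
Q = 3500, so δQ = 0.236 × 3500 = 827.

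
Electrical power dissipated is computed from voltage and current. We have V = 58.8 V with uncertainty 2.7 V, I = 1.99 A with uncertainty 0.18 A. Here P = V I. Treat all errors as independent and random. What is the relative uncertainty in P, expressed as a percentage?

Relative error in a monomial: (δP/P)² = Σ (nᵢ · δxᵢ/xᵢ)².
  (1·δV/V)² = (1×0.0459)² = 0.00211;  (1·δI/I)² = (1×0.0905)² = 0.00818
δP/P = √(0.0103) = 0.101

10.1%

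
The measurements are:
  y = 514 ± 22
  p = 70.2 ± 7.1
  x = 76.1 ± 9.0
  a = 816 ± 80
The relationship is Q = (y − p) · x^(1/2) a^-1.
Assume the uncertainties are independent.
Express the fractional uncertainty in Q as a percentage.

Let u = y − p = 444. δu = √(δy² + δp²) = √(484 + 50.4) = 23.1, so δu/u = 0.0521.
Q is then a monomial in u, x, a:
δQ/Q = √((δu/u)² + (½·δx/x)² + (-1·δa/a)²) = √(0.00271 + 0.00350 + 0.00961) = 0.126

12.6%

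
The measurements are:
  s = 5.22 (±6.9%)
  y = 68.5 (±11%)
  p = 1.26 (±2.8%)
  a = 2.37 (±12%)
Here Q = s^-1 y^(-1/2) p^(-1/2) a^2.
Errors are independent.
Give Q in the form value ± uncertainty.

0.116 ± 0.0297

Since Q is a product/quotient, work with relative uncertainties:
  (-1·δs/s)² = (-1×0.0690)² = 0.00476;  (−½·δy/y)² = (-0.5×0.110)² = 0.00302;  (−½·δp/p)² = (-0.5×0.0280)² = 0.000196;  (2·δa/a)² = (2×0.120)² = 0.0576
δQ/Q = √(0.0656) = 0.256
Q = 0.116, so δQ = 0.256 × 0.116 = 0.0297.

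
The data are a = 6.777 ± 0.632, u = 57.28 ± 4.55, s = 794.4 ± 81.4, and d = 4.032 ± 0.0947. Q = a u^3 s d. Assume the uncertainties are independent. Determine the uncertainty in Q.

1.13e+09

For a monomial Q ∝ a, u^3, s, d, fractional errors add in quadrature:
  (1·δa/a)² = (1×0.0933)² = 0.00870;  (3·δu/u)² = (3×0.0794)² = 0.0568;  (1·δs/s)² = (1×0.102)² = 0.0105;  (1·δd/d)² = (1×0.0235)² = 0.000552
δQ/Q = √(0.0765) = 0.277
Q = 4.079e+09, so δQ = 0.277 × 4.079e+09 = 1.13e+09.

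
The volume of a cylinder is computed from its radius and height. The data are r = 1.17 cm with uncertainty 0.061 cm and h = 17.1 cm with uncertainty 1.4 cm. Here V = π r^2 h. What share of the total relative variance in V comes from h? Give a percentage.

(δV/V)² = (2·δr/r)² + (1·δh/h)²
  r term: (2×0.0521)² = 0.0109
  h term: (1×0.0819)² = 0.00670
Total = 0.0176. Share from h = 0.00670/0.0176 = 0.381.

38.1%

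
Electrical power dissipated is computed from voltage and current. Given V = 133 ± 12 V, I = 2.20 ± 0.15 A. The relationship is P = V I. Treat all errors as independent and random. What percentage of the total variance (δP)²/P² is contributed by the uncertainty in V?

63.7%

(δP/P)² = (1·δV/V)² + (1·δI/I)²
  V term: (1×0.0902)² = 0.00814
  I term: (1×0.0682)² = 0.00465
Total = 0.0128. Share from V = 0.00814/0.0128 = 0.637.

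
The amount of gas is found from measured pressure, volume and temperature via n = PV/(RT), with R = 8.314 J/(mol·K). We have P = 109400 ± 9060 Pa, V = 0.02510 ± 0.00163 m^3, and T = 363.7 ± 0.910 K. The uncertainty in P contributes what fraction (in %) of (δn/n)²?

61.9%

(δn/n)² = (1·δP/P)² + (1·δV/V)² + (-1·δT/T)²
  P term: (1×0.0828)² = 0.00686
  V term: (1×0.0649)² = 0.00422
  T term: (-1×0.00250)² = 6.26e-06
Total = 0.0111. Share from P = 0.00686/0.0111 = 0.619.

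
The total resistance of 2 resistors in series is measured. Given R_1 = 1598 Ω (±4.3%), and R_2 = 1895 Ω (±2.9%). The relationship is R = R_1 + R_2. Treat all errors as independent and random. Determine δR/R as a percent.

2.52%

Sums and differences: (δR)² = Σ (cᵢ δxᵢ)².
  (δR_1)² = 4720;  (δR_2)² = 3020
δR = √(7740) = 88.0 Ω
R = 3493 Ω, so δR/R = 88.0/3493 = 0.0252.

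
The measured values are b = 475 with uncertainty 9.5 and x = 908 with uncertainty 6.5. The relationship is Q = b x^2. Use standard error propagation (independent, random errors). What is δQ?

Each factor contributes (exponent × relative error)² to (δQ/Q)²:
  (1·δb/b)² = (1×0.0200)² = 0.000400;  (2·δx/x)² = (2×0.00716)² = 0.000205
δQ/Q = √(0.000605) = 0.0246
Q = 3.92e+08, so δQ = 0.0246 × 3.92e+08 = 9.63e+06.

9.63e+06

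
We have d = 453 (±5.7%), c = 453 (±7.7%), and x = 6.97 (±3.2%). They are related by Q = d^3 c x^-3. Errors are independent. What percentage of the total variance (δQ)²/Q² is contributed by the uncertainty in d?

(δQ/Q)² = (3·δd/d)² + (1·δc/c)² + (-3·δx/x)²
  d term: (3×0.0570)² = 0.0292
  c term: (1×0.0770)² = 0.00593
  x term: (-3×0.0320)² = 0.00922
Total = 0.0444. Share from d = 0.0292/0.0444 = 0.659.

65.9%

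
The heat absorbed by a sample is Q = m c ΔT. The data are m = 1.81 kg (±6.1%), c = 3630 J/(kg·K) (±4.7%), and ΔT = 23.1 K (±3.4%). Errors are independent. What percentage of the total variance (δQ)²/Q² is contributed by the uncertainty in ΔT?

(δQ/Q)² = (1·δm/m)² + (1·δc/c)² + (1·δΔT/ΔT)²
  m term: (1×0.0610)² = 0.00372
  c term: (1×0.0470)² = 0.00221
  ΔT term: (1×0.0340)² = 0.00116
Total = 0.00709. Share from ΔT = 0.00116/0.00709 = 0.163.

16.3%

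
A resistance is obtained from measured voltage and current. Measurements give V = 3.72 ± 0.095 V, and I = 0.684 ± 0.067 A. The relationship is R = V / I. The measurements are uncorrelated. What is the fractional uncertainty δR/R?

Relative error in a monomial: (δR/R)² = Σ (nᵢ · δxᵢ/xᵢ)².
  (1·δV/V)² = (1×0.0255)² = 0.000652;  (-1·δI/I)² = (-1×0.0980)² = 0.00959
δR/R = √(0.0102) = 0.101

0.101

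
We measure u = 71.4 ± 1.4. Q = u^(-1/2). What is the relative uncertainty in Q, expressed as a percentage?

Since Q is a product/quotient, work with relative uncertainties:
  (−½·δu/u)² = (-0.5×0.0196)² = 9.61e-05
δQ/Q = √(9.61e-05) = 0.00980

0.980%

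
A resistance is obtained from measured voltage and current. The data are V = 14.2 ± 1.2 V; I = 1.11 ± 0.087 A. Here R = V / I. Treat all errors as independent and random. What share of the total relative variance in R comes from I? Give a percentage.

(δR/R)² = (1·δV/V)² + (-1·δI/I)²
  V term: (1×0.0845)² = 0.00714
  I term: (-1×0.0784)² = 0.00614
Total = 0.0133. Share from I = 0.00614/0.0133 = 0.462.

46.2%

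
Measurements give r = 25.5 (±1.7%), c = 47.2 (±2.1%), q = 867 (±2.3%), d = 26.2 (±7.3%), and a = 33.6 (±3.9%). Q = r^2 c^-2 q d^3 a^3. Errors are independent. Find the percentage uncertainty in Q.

25.5%

Products/powers → add relative errors in quadrature, weighted by exponent:
  (2·δr/r)² = (2×0.0170)² = 0.00116;  (-2·δc/c)² = (-2×0.0210)² = 0.00176;  (1·δq/q)² = (1×0.0230)² = 0.000529;  (3·δd/d)² = (3×0.0730)² = 0.0480;  (3·δa/a)² = (3×0.0390)² = 0.0137
δQ/Q = √(0.0651) = 0.255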